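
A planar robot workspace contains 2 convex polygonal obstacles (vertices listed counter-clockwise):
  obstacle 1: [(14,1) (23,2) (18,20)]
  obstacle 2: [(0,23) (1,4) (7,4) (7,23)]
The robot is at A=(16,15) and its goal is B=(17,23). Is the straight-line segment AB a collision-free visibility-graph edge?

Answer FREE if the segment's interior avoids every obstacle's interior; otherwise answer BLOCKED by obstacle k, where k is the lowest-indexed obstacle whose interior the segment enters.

Obstacle 1 [(14,1) (23,2) (18,20)]:
  edge (14,1)–(23,2): clear
  edge (23,2)–(18,20): clear
  edge (18,20)–(14,1): clear
  midpoint (33/2,19) outside
  → clear
Obstacle 2 [(0,23) (1,4) (7,4) (7,23)]:
  edge (0,23)–(1,4): clear
  edge (1,4)–(7,4): clear
  edge (7,4)–(7,23): clear
  edge (7,23)–(0,23): clear
  midpoint (33/2,19) outside
  → clear

FREE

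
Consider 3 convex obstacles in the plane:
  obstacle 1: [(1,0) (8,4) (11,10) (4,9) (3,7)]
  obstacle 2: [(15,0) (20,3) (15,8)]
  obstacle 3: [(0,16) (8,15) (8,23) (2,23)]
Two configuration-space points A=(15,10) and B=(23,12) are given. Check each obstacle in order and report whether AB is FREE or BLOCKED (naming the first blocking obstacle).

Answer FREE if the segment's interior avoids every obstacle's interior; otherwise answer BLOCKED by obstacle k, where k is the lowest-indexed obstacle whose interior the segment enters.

Obstacle 1 [(1,0) (8,4) (11,10) (4,9) (3,7)]:
  edge (1,0)–(8,4): clear
  edge (8,4)–(11,10): clear
  edge (11,10)–(4,9): clear
  edge (4,9)–(3,7): clear
  edge (3,7)–(1,0): clear
  midpoint (19,11) outside
  → clear
Obstacle 2 [(15,0) (20,3) (15,8)]:
  edge (15,0)–(20,3): clear
  edge (20,3)–(15,8): clear
  edge (15,8)–(15,0): clear
  midpoint (19,11) outside
  → clear
Obstacle 3 [(0,16) (8,15) (8,23) (2,23)]:
  edge (0,16)–(8,15): clear
  edge (8,15)–(8,23): clear
  edge (8,23)–(2,23): clear
  edge (2,23)–(0,16): clear
  midpoint (19,11) outside
  → clear

FREE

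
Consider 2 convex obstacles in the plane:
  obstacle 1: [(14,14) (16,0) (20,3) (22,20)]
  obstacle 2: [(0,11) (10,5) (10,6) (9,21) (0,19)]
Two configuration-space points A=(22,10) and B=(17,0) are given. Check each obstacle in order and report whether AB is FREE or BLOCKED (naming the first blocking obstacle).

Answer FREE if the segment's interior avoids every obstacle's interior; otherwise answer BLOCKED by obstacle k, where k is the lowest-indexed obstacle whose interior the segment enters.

Obstacle 1 [(14,14) (16,0) (20,3) (22,20)]:
  edge (14,14)–(16,0): clear
  edge (16,0)–(20,3): crosses AB
  edge (20,3)–(22,20): crosses AB
  edge (22,20)–(14,14): clear
  → BLOCKED
Obstacle 2 [(0,11) (10,5) (10,6) (9,21) (0,19)]:
  edge (0,11)–(10,5): clear
  edge (10,5)–(10,6): clear
  edge (10,6)–(9,21): clear
  edge (9,21)–(0,19): clear
  edge (0,19)–(0,11): clear
  midpoint (39/2,5) outside
  → clear

BLOCKED by obstacle 1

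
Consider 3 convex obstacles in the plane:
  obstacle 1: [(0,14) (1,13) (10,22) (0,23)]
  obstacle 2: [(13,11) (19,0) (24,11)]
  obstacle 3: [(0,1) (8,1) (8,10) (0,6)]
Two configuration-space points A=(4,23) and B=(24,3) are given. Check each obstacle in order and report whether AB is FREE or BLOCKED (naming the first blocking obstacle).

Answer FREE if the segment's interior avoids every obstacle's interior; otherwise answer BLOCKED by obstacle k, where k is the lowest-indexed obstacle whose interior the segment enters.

Obstacle 1 [(0,14) (1,13) (10,22) (0,23)]:
  edge (0,14)–(1,13): clear
  edge (1,13)–(10,22): crosses AB
  edge (10,22)–(0,23): crosses AB
  edge (0,23)–(0,14): clear
  → BLOCKED
Obstacle 2 [(13,11) (19,0) (24,11)]:
  edge (13,11)–(19,0): clear
  edge (19,0)–(24,11): crosses AB
  edge (24,11)–(13,11): crosses AB
  → BLOCKED
Obstacle 3 [(0,1) (8,1) (8,10) (0,6)]:
  edge (0,1)–(8,1): clear
  edge (8,1)–(8,10): clear
  edge (8,10)–(0,6): clear
  edge (0,6)–(0,1): clear
  midpoint (14,13) outside
  → clear

BLOCKED by obstacle 1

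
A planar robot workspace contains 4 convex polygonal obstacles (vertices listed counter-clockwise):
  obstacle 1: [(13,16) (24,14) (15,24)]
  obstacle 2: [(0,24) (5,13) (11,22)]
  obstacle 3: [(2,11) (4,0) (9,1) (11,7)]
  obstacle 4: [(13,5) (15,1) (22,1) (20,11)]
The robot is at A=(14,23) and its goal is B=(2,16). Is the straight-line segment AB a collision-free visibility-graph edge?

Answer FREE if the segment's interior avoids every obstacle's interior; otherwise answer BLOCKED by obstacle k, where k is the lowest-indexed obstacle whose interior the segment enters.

BLOCKED by obstacle 2

Obstacle 1 [(13,16) (24,14) (15,24)]:
  edge (13,16)–(24,14): clear
  edge (24,14)–(15,24): clear
  edge (15,24)–(13,16): clear
  midpoint (8,39/2) outside
  → clear
Obstacle 2 [(0,24) (5,13) (11,22)]:
  edge (0,24)–(5,13): crosses AB
  edge (5,13)–(11,22): crosses AB
  edge (11,22)–(0,24): clear
  → BLOCKED
Obstacle 3 [(2,11) (4,0) (9,1) (11,7)]:
  edge (2,11)–(4,0): clear
  edge (4,0)–(9,1): clear
  edge (9,1)–(11,7): clear
  edge (11,7)–(2,11): clear
  midpoint (8,39/2) outside
  → clear
Obstacle 4 [(13,5) (15,1) (22,1) (20,11)]:
  edge (13,5)–(15,1): clear
  edge (15,1)–(22,1): clear
  edge (22,1)–(20,11): clear
  edge (20,11)–(13,5): clear
  midpoint (8,39/2) outside
  → clear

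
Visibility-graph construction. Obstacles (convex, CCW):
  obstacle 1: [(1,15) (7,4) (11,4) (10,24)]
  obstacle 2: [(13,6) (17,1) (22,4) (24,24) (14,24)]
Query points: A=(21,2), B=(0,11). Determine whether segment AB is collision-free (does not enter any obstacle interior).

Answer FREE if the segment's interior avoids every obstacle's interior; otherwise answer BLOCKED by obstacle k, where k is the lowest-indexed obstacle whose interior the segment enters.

Obstacle 1 [(1,15) (7,4) (11,4) (10,24)]:
  edge (1,15)–(7,4): crosses AB
  edge (7,4)–(11,4): clear
  edge (11,4)–(10,24): crosses AB
  edge (10,24)–(1,15): clear
  → BLOCKED
Obstacle 2 [(13,6) (17,1) (22,4) (24,24) (14,24)]:
  edge (13,6)–(17,1): crosses AB
  edge (17,1)–(22,4): crosses AB
  edge (22,4)–(24,24): clear
  edge (24,24)–(14,24): clear
  edge (14,24)–(13,6): clear
  → BLOCKED

BLOCKED by obstacle 1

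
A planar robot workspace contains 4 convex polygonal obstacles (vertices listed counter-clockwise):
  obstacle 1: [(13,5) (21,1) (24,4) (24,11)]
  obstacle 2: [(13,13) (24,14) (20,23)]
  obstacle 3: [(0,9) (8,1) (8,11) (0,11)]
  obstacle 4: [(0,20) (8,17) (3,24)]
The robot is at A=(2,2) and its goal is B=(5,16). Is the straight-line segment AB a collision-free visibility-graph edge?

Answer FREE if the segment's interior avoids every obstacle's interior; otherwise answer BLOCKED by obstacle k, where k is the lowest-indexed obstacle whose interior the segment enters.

Obstacle 1 [(13,5) (21,1) (24,4) (24,11)]:
  edge (13,5)–(21,1): clear
  edge (21,1)–(24,4): clear
  edge (24,4)–(24,11): clear
  edge (24,11)–(13,5): clear
  midpoint (7/2,9) outside
  → clear
Obstacle 2 [(13,13) (24,14) (20,23)]:
  edge (13,13)–(24,14): clear
  edge (24,14)–(20,23): clear
  edge (20,23)–(13,13): clear
  midpoint (7/2,9) outside
  → clear
Obstacle 3 [(0,9) (8,1) (8,11) (0,11)]:
  edge (0,9)–(8,1): crosses AB
  edge (8,1)–(8,11): clear
  edge (8,11)–(0,11): crosses AB
  edge (0,11)–(0,9): clear
  → BLOCKED
Obstacle 4 [(0,20) (8,17) (3,24)]:
  edge (0,20)–(8,17): clear
  edge (8,17)–(3,24): clear
  edge (3,24)–(0,20): clear
  midpoint (7/2,9) outside
  → clear

BLOCKED by obstacle 3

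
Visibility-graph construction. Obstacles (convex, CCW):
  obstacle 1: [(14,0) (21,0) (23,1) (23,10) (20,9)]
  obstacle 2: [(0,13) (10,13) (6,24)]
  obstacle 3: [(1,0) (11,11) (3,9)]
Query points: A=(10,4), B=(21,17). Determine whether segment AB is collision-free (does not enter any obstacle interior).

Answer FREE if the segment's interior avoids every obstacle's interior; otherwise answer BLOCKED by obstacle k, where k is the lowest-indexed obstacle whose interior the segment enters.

Obstacle 1 [(14,0) (21,0) (23,1) (23,10) (20,9)]:
  edge (14,0)–(21,0): clear
  edge (21,0)–(23,1): clear
  edge (23,1)–(23,10): clear
  edge (23,10)–(20,9): clear
  edge (20,9)–(14,0): clear
  midpoint (31/2,21/2) outside
  → clear
Obstacle 2 [(0,13) (10,13) (6,24)]:
  edge (0,13)–(10,13): clear
  edge (10,13)–(6,24): clear
  edge (6,24)–(0,13): clear
  midpoint (31/2,21/2) outside
  → clear
Obstacle 3 [(1,0) (11,11) (3,9)]:
  edge (1,0)–(11,11): clear
  edge (11,11)–(3,9): clear
  edge (3,9)–(1,0): clear
  midpoint (31/2,21/2) outside
  → clear

FREE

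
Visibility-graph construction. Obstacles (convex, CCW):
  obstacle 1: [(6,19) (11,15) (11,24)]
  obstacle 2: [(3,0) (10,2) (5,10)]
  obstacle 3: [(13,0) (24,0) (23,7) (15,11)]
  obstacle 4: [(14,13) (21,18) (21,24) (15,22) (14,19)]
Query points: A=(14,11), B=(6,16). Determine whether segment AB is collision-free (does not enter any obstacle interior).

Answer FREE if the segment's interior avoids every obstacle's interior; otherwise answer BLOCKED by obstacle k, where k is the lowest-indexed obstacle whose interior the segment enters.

Obstacle 1 [(6,19) (11,15) (11,24)]:
  edge (6,19)–(11,15): clear
  edge (11,15)–(11,24): clear
  edge (11,24)–(6,19): clear
  midpoint (10,27/2) outside
  → clear
Obstacle 2 [(3,0) (10,2) (5,10)]:
  edge (3,0)–(10,2): clear
  edge (10,2)–(5,10): clear
  edge (5,10)–(3,0): clear
  midpoint (10,27/2) outside
  → clear
Obstacle 3 [(13,0) (24,0) (23,7) (15,11)]:
  edge (13,0)–(24,0): clear
  edge (24,0)–(23,7): clear
  edge (23,7)–(15,11): clear
  edge (15,11)–(13,0): clear
  midpoint (10,27/2) outside
  → clear
Obstacle 4 [(14,13) (21,18) (21,24) (15,22) (14,19)]:
  edge (14,13)–(21,18): clear
  edge (21,18)–(21,24): clear
  edge (21,24)–(15,22): clear
  edge (15,22)–(14,19): clear
  edge (14,19)–(14,13): clear
  midpoint (10,27/2) outside
  → clear

FREE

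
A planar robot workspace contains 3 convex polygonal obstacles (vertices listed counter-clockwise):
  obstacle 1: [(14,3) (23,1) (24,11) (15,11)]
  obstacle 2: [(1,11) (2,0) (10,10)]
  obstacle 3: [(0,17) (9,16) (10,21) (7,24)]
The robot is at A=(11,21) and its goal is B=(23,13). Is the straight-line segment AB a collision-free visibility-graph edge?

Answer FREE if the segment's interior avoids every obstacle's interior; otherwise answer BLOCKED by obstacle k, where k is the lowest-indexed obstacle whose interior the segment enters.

FREE

Obstacle 1 [(14,3) (23,1) (24,11) (15,11)]:
  edge (14,3)–(23,1): clear
  edge (23,1)–(24,11): clear
  edge (24,11)–(15,11): clear
  edge (15,11)–(14,3): clear
  midpoint (17,17) outside
  → clear
Obstacle 2 [(1,11) (2,0) (10,10)]:
  edge (1,11)–(2,0): clear
  edge (2,0)–(10,10): clear
  edge (10,10)–(1,11): clear
  midpoint (17,17) outside
  → clear
Obstacle 3 [(0,17) (9,16) (10,21) (7,24)]:
  edge (0,17)–(9,16): clear
  edge (9,16)–(10,21): clear
  edge (10,21)–(7,24): clear
  edge (7,24)–(0,17): clear
  midpoint (17,17) outside
  → clear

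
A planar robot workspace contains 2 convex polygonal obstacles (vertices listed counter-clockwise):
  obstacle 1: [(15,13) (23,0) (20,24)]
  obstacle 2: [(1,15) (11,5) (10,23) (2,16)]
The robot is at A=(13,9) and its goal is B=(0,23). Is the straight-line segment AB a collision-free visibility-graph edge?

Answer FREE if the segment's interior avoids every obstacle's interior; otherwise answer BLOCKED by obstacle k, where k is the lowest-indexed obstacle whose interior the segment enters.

Obstacle 1 [(15,13) (23,0) (20,24)]:
  edge (15,13)–(23,0): clear
  edge (23,0)–(20,24): clear
  edge (20,24)–(15,13): clear
  midpoint (13/2,16) outside
  → clear
Obstacle 2 [(1,15) (11,5) (10,23) (2,16)]:
  edge (1,15)–(11,5): clear
  edge (11,5)–(10,23): crosses AB
  edge (10,23)–(2,16): crosses AB
  edge (2,16)–(1,15): clear
  → BLOCKED

BLOCKED by obstacle 2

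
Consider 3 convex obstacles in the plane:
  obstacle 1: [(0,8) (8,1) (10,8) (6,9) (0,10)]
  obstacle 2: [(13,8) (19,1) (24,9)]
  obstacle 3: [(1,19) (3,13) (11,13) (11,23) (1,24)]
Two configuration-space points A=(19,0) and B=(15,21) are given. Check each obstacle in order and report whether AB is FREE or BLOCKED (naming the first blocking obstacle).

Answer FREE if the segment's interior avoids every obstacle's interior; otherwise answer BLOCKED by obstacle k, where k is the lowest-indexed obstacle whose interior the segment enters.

Obstacle 1 [(0,8) (8,1) (10,8) (6,9) (0,10)]:
  edge (0,8)–(8,1): clear
  edge (8,1)–(10,8): clear
  edge (10,8)–(6,9): clear
  edge (6,9)–(0,10): clear
  edge (0,10)–(0,8): clear
  midpoint (17,21/2) outside
  → clear
Obstacle 2 [(13,8) (19,1) (24,9)]:
  edge (13,8)–(19,1): crosses AB
  edge (19,1)–(24,9): clear
  edge (24,9)–(13,8): crosses AB
  → BLOCKED
Obstacle 3 [(1,19) (3,13) (11,13) (11,23) (1,24)]:
  edge (1,19)–(3,13): clear
  edge (3,13)–(11,13): clear
  edge (11,13)–(11,23): clear
  edge (11,23)–(1,24): clear
  edge (1,24)–(1,19): clear
  midpoint (17,21/2) outside
  → clear

BLOCKED by obstacle 2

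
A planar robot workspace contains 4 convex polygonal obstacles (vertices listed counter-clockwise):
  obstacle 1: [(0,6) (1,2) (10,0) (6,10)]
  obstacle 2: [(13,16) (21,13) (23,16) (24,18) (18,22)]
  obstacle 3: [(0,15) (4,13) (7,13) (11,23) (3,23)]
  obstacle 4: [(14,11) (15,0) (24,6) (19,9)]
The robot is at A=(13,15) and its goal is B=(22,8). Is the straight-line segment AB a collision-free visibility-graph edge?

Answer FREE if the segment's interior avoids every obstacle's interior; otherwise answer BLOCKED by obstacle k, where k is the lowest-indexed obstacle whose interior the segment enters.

FREE

Obstacle 1 [(0,6) (1,2) (10,0) (6,10)]:
  edge (0,6)–(1,2): clear
  edge (1,2)–(10,0): clear
  edge (10,0)–(6,10): clear
  edge (6,10)–(0,6): clear
  midpoint (35/2,23/2) outside
  → clear
Obstacle 2 [(13,16) (21,13) (23,16) (24,18) (18,22)]:
  edge (13,16)–(21,13): clear
  edge (21,13)–(23,16): clear
  edge (23,16)–(24,18): clear
  edge (24,18)–(18,22): clear
  edge (18,22)–(13,16): clear
  midpoint (35/2,23/2) outside
  → clear
Obstacle 3 [(0,15) (4,13) (7,13) (11,23) (3,23)]:
  edge (0,15)–(4,13): clear
  edge (4,13)–(7,13): clear
  edge (7,13)–(11,23): clear
  edge (11,23)–(3,23): clear
  edge (3,23)–(0,15): clear
  midpoint (35/2,23/2) outside
  → clear
Obstacle 4 [(14,11) (15,0) (24,6) (19,9)]:
  edge (14,11)–(15,0): clear
  edge (15,0)–(24,6): clear
  edge (24,6)–(19,9): clear
  edge (19,9)–(14,11): clear
  midpoint (35/2,23/2) outside
  → clear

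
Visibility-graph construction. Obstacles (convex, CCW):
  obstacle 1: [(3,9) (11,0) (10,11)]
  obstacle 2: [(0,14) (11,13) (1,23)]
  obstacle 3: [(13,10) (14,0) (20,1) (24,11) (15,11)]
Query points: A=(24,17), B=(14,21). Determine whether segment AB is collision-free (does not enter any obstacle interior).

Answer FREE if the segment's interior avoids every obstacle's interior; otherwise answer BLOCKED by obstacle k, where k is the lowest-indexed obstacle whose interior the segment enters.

Obstacle 1 [(3,9) (11,0) (10,11)]:
  edge (3,9)–(11,0): clear
  edge (11,0)–(10,11): clear
  edge (10,11)–(3,9): clear
  midpoint (19,19) outside
  → clear
Obstacle 2 [(0,14) (11,13) (1,23)]:
  edge (0,14)–(11,13): clear
  edge (11,13)–(1,23): clear
  edge (1,23)–(0,14): clear
  midpoint (19,19) outside
  → clear
Obstacle 3 [(13,10) (14,0) (20,1) (24,11) (15,11)]:
  edge (13,10)–(14,0): clear
  edge (14,0)–(20,1): clear
  edge (20,1)–(24,11): clear
  edge (24,11)–(15,11): clear
  edge (15,11)–(13,10): clear
  midpoint (19,19) outside
  → clear

FREE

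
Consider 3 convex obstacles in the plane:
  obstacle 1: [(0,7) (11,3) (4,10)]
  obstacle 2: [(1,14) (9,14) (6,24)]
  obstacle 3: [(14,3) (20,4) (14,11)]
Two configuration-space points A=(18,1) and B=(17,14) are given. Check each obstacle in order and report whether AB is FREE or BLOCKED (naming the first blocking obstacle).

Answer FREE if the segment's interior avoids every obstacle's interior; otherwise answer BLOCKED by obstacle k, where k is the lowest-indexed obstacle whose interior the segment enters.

Obstacle 1 [(0,7) (11,3) (4,10)]:
  edge (0,7)–(11,3): clear
  edge (11,3)–(4,10): clear
  edge (4,10)–(0,7): clear
  midpoint (35/2,15/2) outside
  → clear
Obstacle 2 [(1,14) (9,14) (6,24)]:
  edge (1,14)–(9,14): clear
  edge (9,14)–(6,24): clear
  edge (6,24)–(1,14): clear
  midpoint (35/2,15/2) outside
  → clear
Obstacle 3 [(14,3) (20,4) (14,11)]:
  edge (14,3)–(20,4): crosses AB
  edge (20,4)–(14,11): crosses AB
  edge (14,11)–(14,3): clear
  → BLOCKED

BLOCKED by obstacle 3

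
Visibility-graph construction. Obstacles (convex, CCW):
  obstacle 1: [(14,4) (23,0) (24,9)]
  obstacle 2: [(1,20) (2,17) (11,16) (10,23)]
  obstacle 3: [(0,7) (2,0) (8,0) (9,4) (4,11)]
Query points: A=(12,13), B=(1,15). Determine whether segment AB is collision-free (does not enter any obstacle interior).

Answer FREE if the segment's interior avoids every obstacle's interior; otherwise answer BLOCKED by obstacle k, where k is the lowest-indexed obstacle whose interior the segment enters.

Obstacle 1 [(14,4) (23,0) (24,9)]:
  edge (14,4)–(23,0): clear
  edge (23,0)–(24,9): clear
  edge (24,9)–(14,4): clear
  midpoint (13/2,14) outside
  → clear
Obstacle 2 [(1,20) (2,17) (11,16) (10,23)]:
  edge (1,20)–(2,17): clear
  edge (2,17)–(11,16): clear
  edge (11,16)–(10,23): clear
  edge (10,23)–(1,20): clear
  midpoint (13/2,14) outside
  → clear
Obstacle 3 [(0,7) (2,0) (8,0) (9,4) (4,11)]:
  edge (0,7)–(2,0): clear
  edge (2,0)–(8,0): clear
  edge (8,0)–(9,4): clear
  edge (9,4)–(4,11): clear
  edge (4,11)–(0,7): clear
  midpoint (13/2,14) outside
  → clear

FREE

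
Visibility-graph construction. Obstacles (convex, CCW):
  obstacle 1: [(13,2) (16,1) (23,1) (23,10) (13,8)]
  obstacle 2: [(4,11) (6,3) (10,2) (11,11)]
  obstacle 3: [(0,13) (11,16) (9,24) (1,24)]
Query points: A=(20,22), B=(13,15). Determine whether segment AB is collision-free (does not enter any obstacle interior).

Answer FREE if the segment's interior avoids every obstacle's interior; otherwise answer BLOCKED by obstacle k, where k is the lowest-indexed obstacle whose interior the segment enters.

Obstacle 1 [(13,2) (16,1) (23,1) (23,10) (13,8)]:
  edge (13,2)–(16,1): clear
  edge (16,1)–(23,1): clear
  edge (23,1)–(23,10): clear
  edge (23,10)–(13,8): clear
  edge (13,8)–(13,2): clear
  midpoint (33/2,37/2) outside
  → clear
Obstacle 2 [(4,11) (6,3) (10,2) (11,11)]:
  edge (4,11)–(6,3): clear
  edge (6,3)–(10,2): clear
  edge (10,2)–(11,11): clear
  edge (11,11)–(4,11): clear
  midpoint (33/2,37/2) outside
  → clear
Obstacle 3 [(0,13) (11,16) (9,24) (1,24)]:
  edge (0,13)–(11,16): clear
  edge (11,16)–(9,24): clear
  edge (9,24)–(1,24): clear
  edge (1,24)–(0,13): clear
  midpoint (33/2,37/2) outside
  → clear

FREE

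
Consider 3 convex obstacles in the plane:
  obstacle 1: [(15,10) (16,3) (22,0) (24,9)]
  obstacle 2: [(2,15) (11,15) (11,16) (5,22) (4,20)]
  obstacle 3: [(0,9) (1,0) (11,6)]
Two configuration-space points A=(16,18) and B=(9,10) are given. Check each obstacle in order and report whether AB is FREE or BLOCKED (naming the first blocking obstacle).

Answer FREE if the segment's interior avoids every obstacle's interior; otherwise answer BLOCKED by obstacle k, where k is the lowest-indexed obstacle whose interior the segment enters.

Obstacle 1 [(15,10) (16,3) (22,0) (24,9)]:
  edge (15,10)–(16,3): clear
  edge (16,3)–(22,0): clear
  edge (22,0)–(24,9): clear
  edge (24,9)–(15,10): clear
  midpoint (25/2,14) outside
  → clear
Obstacle 2 [(2,15) (11,15) (11,16) (5,22) (4,20)]:
  edge (2,15)–(11,15): clear
  edge (11,15)–(11,16): clear
  edge (11,16)–(5,22): clear
  edge (5,22)–(4,20): clear
  edge (4,20)–(2,15): clear
  midpoint (25/2,14) outside
  → clear
Obstacle 3 [(0,9) (1,0) (11,6)]:
  edge (0,9)–(1,0): clear
  edge (1,0)–(11,6): clear
  edge (11,6)–(0,9): clear
  midpoint (25/2,14) outside
  → clear

FREE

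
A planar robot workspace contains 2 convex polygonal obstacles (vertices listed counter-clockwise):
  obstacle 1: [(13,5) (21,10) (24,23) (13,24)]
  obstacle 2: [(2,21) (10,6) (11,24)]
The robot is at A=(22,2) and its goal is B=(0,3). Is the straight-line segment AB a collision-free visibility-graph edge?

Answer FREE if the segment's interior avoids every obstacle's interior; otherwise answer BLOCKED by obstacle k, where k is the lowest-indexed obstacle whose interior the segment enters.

Obstacle 1 [(13,5) (21,10) (24,23) (13,24)]:
  edge (13,5)–(21,10): clear
  edge (21,10)–(24,23): clear
  edge (24,23)–(13,24): clear
  edge (13,24)–(13,5): clear
  midpoint (11,5/2) outside
  → clear
Obstacle 2 [(2,21) (10,6) (11,24)]:
  edge (2,21)–(10,6): clear
  edge (10,6)–(11,24): clear
  edge (11,24)–(2,21): clear
  midpoint (11,5/2) outside
  → clear

FREE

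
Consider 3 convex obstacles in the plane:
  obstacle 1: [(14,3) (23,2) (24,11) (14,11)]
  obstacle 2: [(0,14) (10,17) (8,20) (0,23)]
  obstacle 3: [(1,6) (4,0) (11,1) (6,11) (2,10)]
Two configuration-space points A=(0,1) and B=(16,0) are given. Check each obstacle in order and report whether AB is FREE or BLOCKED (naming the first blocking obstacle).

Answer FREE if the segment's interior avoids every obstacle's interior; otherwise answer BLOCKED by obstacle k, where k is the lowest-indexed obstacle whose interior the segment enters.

BLOCKED by obstacle 3

Obstacle 1 [(14,3) (23,2) (24,11) (14,11)]:
  edge (14,3)–(23,2): clear
  edge (23,2)–(24,11): clear
  edge (24,11)–(14,11): clear
  edge (14,11)–(14,3): clear
  midpoint (8,1/2) outside
  → clear
Obstacle 2 [(0,14) (10,17) (8,20) (0,23)]:
  edge (0,14)–(10,17): clear
  edge (10,17)–(8,20): clear
  edge (8,20)–(0,23): clear
  edge (0,23)–(0,14): clear
  midpoint (8,1/2) outside
  → clear
Obstacle 3 [(1,6) (4,0) (11,1) (6,11) (2,10)]:
  edge (1,6)–(4,0): crosses AB
  edge (4,0)–(11,1): crosses AB
  edge (11,1)–(6,11): clear
  edge (6,11)–(2,10): clear
  edge (2,10)–(1,6): clear
  → BLOCKED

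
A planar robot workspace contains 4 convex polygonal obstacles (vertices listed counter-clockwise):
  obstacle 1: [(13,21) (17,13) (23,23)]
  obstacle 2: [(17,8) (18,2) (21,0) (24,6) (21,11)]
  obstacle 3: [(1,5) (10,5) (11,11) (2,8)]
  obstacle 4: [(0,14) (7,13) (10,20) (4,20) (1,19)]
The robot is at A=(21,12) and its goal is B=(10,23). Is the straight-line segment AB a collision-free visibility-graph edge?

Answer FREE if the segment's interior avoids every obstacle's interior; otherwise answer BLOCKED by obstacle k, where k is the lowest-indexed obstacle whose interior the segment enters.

BLOCKED by obstacle 1

Obstacle 1 [(13,21) (17,13) (23,23)]:
  edge (13,21)–(17,13): crosses AB
  edge (17,13)–(23,23): crosses AB
  edge (23,23)–(13,21): clear
  → BLOCKED
Obstacle 2 [(17,8) (18,2) (21,0) (24,6) (21,11)]:
  edge (17,8)–(18,2): clear
  edge (18,2)–(21,0): clear
  edge (21,0)–(24,6): clear
  edge (24,6)–(21,11): clear
  edge (21,11)–(17,8): clear
  midpoint (31/2,35/2) outside
  → clear
Obstacle 3 [(1,5) (10,5) (11,11) (2,8)]:
  edge (1,5)–(10,5): clear
  edge (10,5)–(11,11): clear
  edge (11,11)–(2,8): clear
  edge (2,8)–(1,5): clear
  midpoint (31/2,35/2) outside
  → clear
Obstacle 4 [(0,14) (7,13) (10,20) (4,20) (1,19)]:
  edge (0,14)–(7,13): clear
  edge (7,13)–(10,20): clear
  edge (10,20)–(4,20): clear
  edge (4,20)–(1,19): clear
  edge (1,19)–(0,14): clear
  midpoint (31/2,35/2) outside
  → clear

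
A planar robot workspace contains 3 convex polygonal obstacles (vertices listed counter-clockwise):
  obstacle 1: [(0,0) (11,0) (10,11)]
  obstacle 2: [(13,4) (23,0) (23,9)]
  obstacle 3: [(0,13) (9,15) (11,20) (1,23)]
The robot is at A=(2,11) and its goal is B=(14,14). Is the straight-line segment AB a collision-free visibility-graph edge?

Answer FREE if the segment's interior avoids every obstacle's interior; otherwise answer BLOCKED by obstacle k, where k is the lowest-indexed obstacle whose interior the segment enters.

FREE

Obstacle 1 [(0,0) (11,0) (10,11)]:
  edge (0,0)–(11,0): clear
  edge (11,0)–(10,11): clear
  edge (10,11)–(0,0): clear
  midpoint (8,25/2) outside
  → clear
Obstacle 2 [(13,4) (23,0) (23,9)]:
  edge (13,4)–(23,0): clear
  edge (23,0)–(23,9): clear
  edge (23,9)–(13,4): clear
  midpoint (8,25/2) outside
  → clear
Obstacle 3 [(0,13) (9,15) (11,20) (1,23)]:
  edge (0,13)–(9,15): clear
  edge (9,15)–(11,20): clear
  edge (11,20)–(1,23): clear
  edge (1,23)–(0,13): clear
  midpoint (8,25/2) outside
  → clear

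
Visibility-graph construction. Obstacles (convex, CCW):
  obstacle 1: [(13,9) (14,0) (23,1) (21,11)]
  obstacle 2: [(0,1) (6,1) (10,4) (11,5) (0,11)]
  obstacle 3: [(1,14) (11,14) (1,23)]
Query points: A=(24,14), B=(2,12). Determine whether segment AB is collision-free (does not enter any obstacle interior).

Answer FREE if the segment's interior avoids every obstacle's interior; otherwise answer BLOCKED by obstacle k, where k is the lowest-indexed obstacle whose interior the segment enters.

FREE

Obstacle 1 [(13,9) (14,0) (23,1) (21,11)]:
  edge (13,9)–(14,0): clear
  edge (14,0)–(23,1): clear
  edge (23,1)–(21,11): clear
  edge (21,11)–(13,9): clear
  midpoint (13,13) outside
  → clear
Obstacle 2 [(0,1) (6,1) (10,4) (11,5) (0,11)]:
  edge (0,1)–(6,1): clear
  edge (6,1)–(10,4): clear
  edge (10,4)–(11,5): clear
  edge (11,5)–(0,11): clear
  edge (0,11)–(0,1): clear
  midpoint (13,13) outside
  → clear
Obstacle 3 [(1,14) (11,14) (1,23)]:
  edge (1,14)–(11,14): clear
  edge (11,14)–(1,23): clear
  edge (1,23)–(1,14): clear
  midpoint (13,13) outside
  → clear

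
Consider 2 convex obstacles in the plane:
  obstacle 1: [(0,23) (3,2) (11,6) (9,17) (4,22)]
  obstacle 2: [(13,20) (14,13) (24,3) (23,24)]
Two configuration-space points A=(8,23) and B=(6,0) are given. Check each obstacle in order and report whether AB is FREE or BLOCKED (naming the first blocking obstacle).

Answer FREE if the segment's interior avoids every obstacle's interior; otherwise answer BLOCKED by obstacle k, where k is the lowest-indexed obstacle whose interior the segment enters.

BLOCKED by obstacle 1

Obstacle 1 [(0,23) (3,2) (11,6) (9,17) (4,22)]:
  edge (0,23)–(3,2): clear
  edge (3,2)–(11,6): crosses AB
  edge (11,6)–(9,17): clear
  edge (9,17)–(4,22): crosses AB
  edge (4,22)–(0,23): clear
  → BLOCKED
Obstacle 2 [(13,20) (14,13) (24,3) (23,24)]:
  edge (13,20)–(14,13): clear
  edge (14,13)–(24,3): clear
  edge (24,3)–(23,24): clear
  edge (23,24)–(13,20): clear
  midpoint (7,23/2) outside
  → clear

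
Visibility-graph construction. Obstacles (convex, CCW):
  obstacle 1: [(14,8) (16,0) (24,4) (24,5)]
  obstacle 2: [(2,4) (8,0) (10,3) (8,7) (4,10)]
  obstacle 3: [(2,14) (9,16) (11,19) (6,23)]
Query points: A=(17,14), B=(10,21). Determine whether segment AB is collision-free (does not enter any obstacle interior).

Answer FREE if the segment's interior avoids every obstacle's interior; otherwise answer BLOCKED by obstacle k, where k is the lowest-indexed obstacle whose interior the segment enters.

FREE

Obstacle 1 [(14,8) (16,0) (24,4) (24,5)]:
  edge (14,8)–(16,0): clear
  edge (16,0)–(24,4): clear
  edge (24,4)–(24,5): clear
  edge (24,5)–(14,8): clear
  midpoint (27/2,35/2) outside
  → clear
Obstacle 2 [(2,4) (8,0) (10,3) (8,7) (4,10)]:
  edge (2,4)–(8,0): clear
  edge (8,0)–(10,3): clear
  edge (10,3)–(8,7): clear
  edge (8,7)–(4,10): clear
  edge (4,10)–(2,4): clear
  midpoint (27/2,35/2) outside
  → clear
Obstacle 3 [(2,14) (9,16) (11,19) (6,23)]:
  edge (2,14)–(9,16): clear
  edge (9,16)–(11,19): clear
  edge (11,19)–(6,23): clear
  edge (6,23)–(2,14): clear
  midpoint (27/2,35/2) outside
  → clear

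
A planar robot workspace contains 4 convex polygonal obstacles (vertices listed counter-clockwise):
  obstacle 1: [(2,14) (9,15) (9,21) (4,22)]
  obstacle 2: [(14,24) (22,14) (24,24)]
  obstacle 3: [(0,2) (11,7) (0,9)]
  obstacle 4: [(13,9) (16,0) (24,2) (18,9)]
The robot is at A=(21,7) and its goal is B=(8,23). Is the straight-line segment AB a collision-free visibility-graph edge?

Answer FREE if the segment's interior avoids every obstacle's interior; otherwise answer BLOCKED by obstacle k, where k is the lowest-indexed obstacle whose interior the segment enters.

Obstacle 1 [(2,14) (9,15) (9,21) (4,22)]:
  edge (2,14)–(9,15): clear
  edge (9,15)–(9,21): clear
  edge (9,21)–(4,22): clear
  edge (4,22)–(2,14): clear
  midpoint (29/2,15) outside
  → clear
Obstacle 2 [(14,24) (22,14) (24,24)]:
  edge (14,24)–(22,14): clear
  edge (22,14)–(24,24): clear
  edge (24,24)–(14,24): clear
  midpoint (29/2,15) outside
  → clear
Obstacle 3 [(0,2) (11,7) (0,9)]:
  edge (0,2)–(11,7): clear
  edge (11,7)–(0,9): clear
  edge (0,9)–(0,2): clear
  midpoint (29/2,15) outside
  → clear
Obstacle 4 [(13,9) (16,0) (24,2) (18,9)]:
  edge (13,9)–(16,0): clear
  edge (16,0)–(24,2): clear
  edge (24,2)–(18,9): clear
  edge (18,9)–(13,9): clear
  midpoint (29/2,15) outside
  → clear

FREE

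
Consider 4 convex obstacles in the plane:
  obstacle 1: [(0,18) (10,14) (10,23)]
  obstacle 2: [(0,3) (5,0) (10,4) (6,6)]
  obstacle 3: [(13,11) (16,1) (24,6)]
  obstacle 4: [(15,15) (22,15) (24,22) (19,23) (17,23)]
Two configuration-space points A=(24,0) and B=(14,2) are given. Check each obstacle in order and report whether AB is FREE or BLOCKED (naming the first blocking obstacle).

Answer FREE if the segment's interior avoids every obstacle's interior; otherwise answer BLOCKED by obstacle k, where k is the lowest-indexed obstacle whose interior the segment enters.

BLOCKED by obstacle 3

Obstacle 1 [(0,18) (10,14) (10,23)]:
  edge (0,18)–(10,14): clear
  edge (10,14)–(10,23): clear
  edge (10,23)–(0,18): clear
  midpoint (19,1) outside
  → clear
Obstacle 2 [(0,3) (5,0) (10,4) (6,6)]:
  edge (0,3)–(5,0): clear
  edge (5,0)–(10,4): clear
  edge (10,4)–(6,6): clear
  edge (6,6)–(0,3): clear
  midpoint (19,1) outside
  → clear
Obstacle 3 [(13,11) (16,1) (24,6)]:
  edge (13,11)–(16,1): crosses AB
  edge (16,1)–(24,6): crosses AB
  edge (24,6)–(13,11): clear
  → BLOCKED
Obstacle 4 [(15,15) (22,15) (24,22) (19,23) (17,23)]:
  edge (15,15)–(22,15): clear
  edge (22,15)–(24,22): clear
  edge (24,22)–(19,23): clear
  edge (19,23)–(17,23): clear
  edge (17,23)–(15,15): clear
  midpoint (19,1) outside
  → clear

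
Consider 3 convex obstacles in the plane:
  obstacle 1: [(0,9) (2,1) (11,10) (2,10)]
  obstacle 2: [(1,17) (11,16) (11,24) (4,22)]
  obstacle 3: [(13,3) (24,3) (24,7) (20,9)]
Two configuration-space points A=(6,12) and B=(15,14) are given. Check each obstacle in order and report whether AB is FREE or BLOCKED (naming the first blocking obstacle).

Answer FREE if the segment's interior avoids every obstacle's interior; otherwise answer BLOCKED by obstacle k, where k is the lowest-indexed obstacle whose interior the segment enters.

FREE

Obstacle 1 [(0,9) (2,1) (11,10) (2,10)]:
  edge (0,9)–(2,1): clear
  edge (2,1)–(11,10): clear
  edge (11,10)–(2,10): clear
  edge (2,10)–(0,9): clear
  midpoint (21/2,13) outside
  → clear
Obstacle 2 [(1,17) (11,16) (11,24) (4,22)]:
  edge (1,17)–(11,16): clear
  edge (11,16)–(11,24): clear
  edge (11,24)–(4,22): clear
  edge (4,22)–(1,17): clear
  midpoint (21/2,13) outside
  → clear
Obstacle 3 [(13,3) (24,3) (24,7) (20,9)]:
  edge (13,3)–(24,3): clear
  edge (24,3)–(24,7): clear
  edge (24,7)–(20,9): clear
  edge (20,9)–(13,3): clear
  midpoint (21/2,13) outside
  → clear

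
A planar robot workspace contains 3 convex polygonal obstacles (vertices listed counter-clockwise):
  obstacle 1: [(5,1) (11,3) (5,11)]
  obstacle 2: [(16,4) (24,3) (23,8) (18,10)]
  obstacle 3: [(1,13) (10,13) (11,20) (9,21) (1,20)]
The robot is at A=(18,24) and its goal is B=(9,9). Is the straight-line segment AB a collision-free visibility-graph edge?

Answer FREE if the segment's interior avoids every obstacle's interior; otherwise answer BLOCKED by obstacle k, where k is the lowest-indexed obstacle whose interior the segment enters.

Obstacle 1 [(5,1) (11,3) (5,11)]:
  edge (5,1)–(11,3): clear
  edge (11,3)–(5,11): clear
  edge (5,11)–(5,1): clear
  midpoint (27/2,33/2) outside
  → clear
Obstacle 2 [(16,4) (24,3) (23,8) (18,10)]:
  edge (16,4)–(24,3): clear
  edge (24,3)–(23,8): clear
  edge (23,8)–(18,10): clear
  edge (18,10)–(16,4): clear
  midpoint (27/2,33/2) outside
  → clear
Obstacle 3 [(1,13) (10,13) (11,20) (9,21) (1,20)]:
  edge (1,13)–(10,13): clear
  edge (10,13)–(11,20): clear
  edge (11,20)–(9,21): clear
  edge (9,21)–(1,20): clear
  edge (1,20)–(1,13): clear
  midpoint (27/2,33/2) outside
  → clear

FREE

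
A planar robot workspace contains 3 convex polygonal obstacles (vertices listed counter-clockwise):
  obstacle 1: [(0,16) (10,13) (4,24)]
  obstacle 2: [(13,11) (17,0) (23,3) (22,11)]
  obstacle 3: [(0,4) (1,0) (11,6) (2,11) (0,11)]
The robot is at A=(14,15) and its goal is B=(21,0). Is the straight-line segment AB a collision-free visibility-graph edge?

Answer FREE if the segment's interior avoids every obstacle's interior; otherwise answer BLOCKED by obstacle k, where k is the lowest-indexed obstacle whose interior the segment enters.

BLOCKED by obstacle 2

Obstacle 1 [(0,16) (10,13) (4,24)]:
  edge (0,16)–(10,13): clear
  edge (10,13)–(4,24): clear
  edge (4,24)–(0,16): clear
  midpoint (35/2,15/2) outside
  → clear
Obstacle 2 [(13,11) (17,0) (23,3) (22,11)]:
  edge (13,11)–(17,0): clear
  edge (17,0)–(23,3): crosses AB
  edge (23,3)–(22,11): clear
  edge (22,11)–(13,11): crosses AB
  → BLOCKED
Obstacle 3 [(0,4) (1,0) (11,6) (2,11) (0,11)]:
  edge (0,4)–(1,0): clear
  edge (1,0)–(11,6): clear
  edge (11,6)–(2,11): clear
  edge (2,11)–(0,11): clear
  edge (0,11)–(0,4): clear
  midpoint (35/2,15/2) outside
  → clear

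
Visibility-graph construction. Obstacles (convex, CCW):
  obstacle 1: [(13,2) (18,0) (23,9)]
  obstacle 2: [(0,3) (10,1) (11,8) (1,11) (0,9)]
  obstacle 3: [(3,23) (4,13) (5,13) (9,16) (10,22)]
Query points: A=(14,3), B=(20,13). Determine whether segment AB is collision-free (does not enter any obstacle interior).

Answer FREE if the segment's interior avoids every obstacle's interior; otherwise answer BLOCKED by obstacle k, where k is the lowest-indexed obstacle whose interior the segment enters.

FREE

Obstacle 1 [(13,2) (18,0) (23,9)]:
  edge (13,2)–(18,0): clear
  edge (18,0)–(23,9): clear
  edge (23,9)–(13,2): clear
  midpoint (17,8) outside
  → clear
Obstacle 2 [(0,3) (10,1) (11,8) (1,11) (0,9)]:
  edge (0,3)–(10,1): clear
  edge (10,1)–(11,8): clear
  edge (11,8)–(1,11): clear
  edge (1,11)–(0,9): clear
  edge (0,9)–(0,3): clear
  midpoint (17,8) outside
  → clear
Obstacle 3 [(3,23) (4,13) (5,13) (9,16) (10,22)]:
  edge (3,23)–(4,13): clear
  edge (4,13)–(5,13): clear
  edge (5,13)–(9,16): clear
  edge (9,16)–(10,22): clear
  edge (10,22)–(3,23): clear
  midpoint (17,8) outside
  → clear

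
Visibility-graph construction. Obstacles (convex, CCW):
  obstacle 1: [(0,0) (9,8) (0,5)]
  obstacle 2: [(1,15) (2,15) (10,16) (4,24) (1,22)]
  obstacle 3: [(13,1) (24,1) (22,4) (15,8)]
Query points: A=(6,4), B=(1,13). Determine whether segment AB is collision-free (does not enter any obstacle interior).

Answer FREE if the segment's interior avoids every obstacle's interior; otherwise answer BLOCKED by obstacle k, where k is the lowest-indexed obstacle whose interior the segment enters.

Obstacle 1 [(0,0) (9,8) (0,5)]:
  edge (0,0)–(9,8): crosses AB
  edge (9,8)–(0,5): crosses AB
  edge (0,5)–(0,0): clear
  → BLOCKED
Obstacle 2 [(1,15) (2,15) (10,16) (4,24) (1,22)]:
  edge (1,15)–(2,15): clear
  edge (2,15)–(10,16): clear
  edge (10,16)–(4,24): clear
  edge (4,24)–(1,22): clear
  edge (1,22)–(1,15): clear
  midpoint (7/2,17/2) outside
  → clear
Obstacle 3 [(13,1) (24,1) (22,4) (15,8)]:
  edge (13,1)–(24,1): clear
  edge (24,1)–(22,4): clear
  edge (22,4)–(15,8): clear
  edge (15,8)–(13,1): clear
  midpoint (7/2,17/2) outside
  → clear

BLOCKED by obstacle 1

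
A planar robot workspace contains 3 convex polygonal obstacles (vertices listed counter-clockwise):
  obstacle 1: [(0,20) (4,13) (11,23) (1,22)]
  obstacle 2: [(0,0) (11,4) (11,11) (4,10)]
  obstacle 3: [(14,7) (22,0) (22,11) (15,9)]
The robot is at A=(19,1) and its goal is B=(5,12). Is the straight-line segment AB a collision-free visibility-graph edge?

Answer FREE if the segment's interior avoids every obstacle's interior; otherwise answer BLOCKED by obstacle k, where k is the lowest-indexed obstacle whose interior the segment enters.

BLOCKED by obstacle 2

Obstacle 1 [(0,20) (4,13) (11,23) (1,22)]:
  edge (0,20)–(4,13): clear
  edge (4,13)–(11,23): clear
  edge (11,23)–(1,22): clear
  edge (1,22)–(0,20): clear
  midpoint (12,13/2) outside
  → clear
Obstacle 2 [(0,0) (11,4) (11,11) (4,10)]:
  edge (0,0)–(11,4): clear
  edge (11,4)–(11,11): crosses AB
  edge (11,11)–(4,10): crosses AB
  edge (4,10)–(0,0): clear
  → BLOCKED
Obstacle 3 [(14,7) (22,0) (22,11) (15,9)]:
  edge (14,7)–(22,0): clear
  edge (22,0)–(22,11): clear
  edge (22,11)–(15,9): clear
  edge (15,9)–(14,7): clear
  midpoint (12,13/2) outside
  → clear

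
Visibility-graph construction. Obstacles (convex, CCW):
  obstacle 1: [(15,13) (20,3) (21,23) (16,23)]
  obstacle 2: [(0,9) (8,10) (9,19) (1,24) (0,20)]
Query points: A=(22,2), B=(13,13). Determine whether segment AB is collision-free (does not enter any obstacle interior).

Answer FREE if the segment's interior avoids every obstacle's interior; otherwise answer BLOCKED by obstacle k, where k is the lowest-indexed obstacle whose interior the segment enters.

Obstacle 1 [(15,13) (20,3) (21,23) (16,23)]:
  edge (15,13)–(20,3): crosses AB
  edge (20,3)–(21,23): crosses AB
  edge (21,23)–(16,23): clear
  edge (16,23)–(15,13): clear
  → BLOCKED
Obstacle 2 [(0,9) (8,10) (9,19) (1,24) (0,20)]:
  edge (0,9)–(8,10): clear
  edge (8,10)–(9,19): clear
  edge (9,19)–(1,24): clear
  edge (1,24)–(0,20): clear
  edge (0,20)–(0,9): clear
  midpoint (35/2,15/2) outside
  → clear

BLOCKED by obstacle 1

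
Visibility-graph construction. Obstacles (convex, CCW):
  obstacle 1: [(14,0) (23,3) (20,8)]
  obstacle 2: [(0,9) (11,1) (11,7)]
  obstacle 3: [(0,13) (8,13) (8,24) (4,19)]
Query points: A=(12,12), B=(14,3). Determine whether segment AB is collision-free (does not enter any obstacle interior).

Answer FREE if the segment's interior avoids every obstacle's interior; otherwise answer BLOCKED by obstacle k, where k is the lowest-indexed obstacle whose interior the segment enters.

FREE

Obstacle 1 [(14,0) (23,3) (20,8)]:
  edge (14,0)–(23,3): clear
  edge (23,3)–(20,8): clear
  edge (20,8)–(14,0): clear
  midpoint (13,15/2) outside
  → clear
Obstacle 2 [(0,9) (11,1) (11,7)]:
  edge (0,9)–(11,1): clear
  edge (11,1)–(11,7): clear
  edge (11,7)–(0,9): clear
  midpoint (13,15/2) outside
  → clear
Obstacle 3 [(0,13) (8,13) (8,24) (4,19)]:
  edge (0,13)–(8,13): clear
  edge (8,13)–(8,24): clear
  edge (8,24)–(4,19): clear
  edge (4,19)–(0,13): clear
  midpoint (13,15/2) outside
  → clear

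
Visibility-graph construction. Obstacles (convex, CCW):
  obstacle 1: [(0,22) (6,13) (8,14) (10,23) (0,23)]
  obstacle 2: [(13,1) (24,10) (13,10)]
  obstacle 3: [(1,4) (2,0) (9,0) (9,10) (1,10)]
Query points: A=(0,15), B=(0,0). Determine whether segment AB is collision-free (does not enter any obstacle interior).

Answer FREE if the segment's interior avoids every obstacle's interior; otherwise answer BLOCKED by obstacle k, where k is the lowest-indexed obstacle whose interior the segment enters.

Obstacle 1 [(0,22) (6,13) (8,14) (10,23) (0,23)]:
  edge (0,22)–(6,13): clear
  edge (6,13)–(8,14): clear
  edge (8,14)–(10,23): clear
  edge (10,23)–(0,23): clear
  edge (0,23)–(0,22): clear
  midpoint (0,15/2) outside
  → clear
Obstacle 2 [(13,1) (24,10) (13,10)]:
  edge (13,1)–(24,10): clear
  edge (24,10)–(13,10): clear
  edge (13,10)–(13,1): clear
  midpoint (0,15/2) outside
  → clear
Obstacle 3 [(1,4) (2,0) (9,0) (9,10) (1,10)]:
  edge (1,4)–(2,0): clear
  edge (2,0)–(9,0): clear
  edge (9,0)–(9,10): clear
  edge (9,10)–(1,10): clear
  edge (1,10)–(1,4): clear
  midpoint (0,15/2) outside
  → clear

FREE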